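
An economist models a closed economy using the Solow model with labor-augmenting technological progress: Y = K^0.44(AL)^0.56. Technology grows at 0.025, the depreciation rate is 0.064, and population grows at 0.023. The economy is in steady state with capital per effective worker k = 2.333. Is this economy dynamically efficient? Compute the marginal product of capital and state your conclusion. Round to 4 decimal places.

dynamically efficient; MPK ≈ 0.2738

The effective depreciation rate is n + g + δ = 0.023 + 0.025 + 0.064 = 0.112.
MPK = 0.44·k^(0.44−1) = 0.44·2.333^(-0.56) ≈ 0.2738.
MPK > 0.112, so the economy is dynamically efficient (under-saving).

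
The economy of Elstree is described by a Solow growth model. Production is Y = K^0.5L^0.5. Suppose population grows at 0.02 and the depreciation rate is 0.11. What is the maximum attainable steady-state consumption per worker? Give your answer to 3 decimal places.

c_gold ≈ 1.923

Capital per worker breaks even when investment replaces (n + δ)·k; here n + δ = 0.13.
Maximizing c = f(k) − (n+δ)·k gives f'(k) = n+δ, i.e. 0.5·k^(0.5−1) = 0.13, so k_gold = (0.5/0.13)^(1/0.5) ≈ 14.7929.
y_gold = 14.7929^0.5 ≈ 3.8462.
c_gold = y_gold − (n+δ)·k_gold = 3.8462 − 0.13·14.7929 ≈ 1.9231.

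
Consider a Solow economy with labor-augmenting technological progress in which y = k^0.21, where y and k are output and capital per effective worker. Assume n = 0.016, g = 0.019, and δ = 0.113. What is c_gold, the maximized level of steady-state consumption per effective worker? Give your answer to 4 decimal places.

The effective depreciation rate is n + g + δ = 0.016 + 0.019 + 0.113 = 0.148.
Maximizing c = f(k) − (n+g+δ)·k gives f'(k) = n+g+δ, i.e. 0.21·k^(0.21−1) = 0.148, so k_gold = (0.21/0.148)^(1/0.79) ≈ 1.5572.
y_gold = 1.5572^0.21 ≈ 1.0975.
c_gold = y_gold − (n+g+δ)·k_gold = 1.0975 − 0.148·1.5572 ≈ 0.8670.

c_gold ≈ 0.8670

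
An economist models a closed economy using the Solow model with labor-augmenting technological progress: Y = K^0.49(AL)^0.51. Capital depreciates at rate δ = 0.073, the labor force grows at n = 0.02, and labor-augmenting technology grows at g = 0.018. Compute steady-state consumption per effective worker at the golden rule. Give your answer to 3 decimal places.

c_gold ≈ 2.124

n + g + δ = 0.02 + 0.018 + 0.073 = 0.111.
Golden rule sets MPK = n+g+δ: 0.49·k^(0.49−1) = 0.111, so k_gold = (0.49/0.111)^(1/0.51) ≈ 18.3847.
y_gold = 18.3847^0.49 ≈ 4.1647.
c_gold = y_gold − (n+g+δ)·k_gold = 4.1647 − 0.111·18.3847 ≈ 2.1240.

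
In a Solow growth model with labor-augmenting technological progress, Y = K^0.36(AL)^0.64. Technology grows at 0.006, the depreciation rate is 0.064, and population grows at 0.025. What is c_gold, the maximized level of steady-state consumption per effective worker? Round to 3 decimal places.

The effective depreciation rate is n + g + δ = 0.025 + 0.006 + 0.064 = 0.095.
Golden rule sets MPK = n+g+δ: 0.36·k^(0.36−1) = 0.095, so k_gold = (0.36/0.095)^(1/0.64) ≈ 8.0173.
y_gold = 8.0173^0.36 ≈ 2.1157.
c_gold = y_gold − (n+g+δ)·k_gold = 2.1157 − 0.095·8.0173 ≈ 1.3540.

c_gold ≈ 1.354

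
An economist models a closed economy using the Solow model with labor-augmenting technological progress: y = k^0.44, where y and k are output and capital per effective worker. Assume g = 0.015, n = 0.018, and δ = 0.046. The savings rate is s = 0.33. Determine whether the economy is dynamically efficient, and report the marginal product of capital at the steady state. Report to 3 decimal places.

Break-even investment rate: n + g + δ = 0.018 + 0.015 + 0.046 = 0.079.
Steady-state k*: s·k^0.44 = 0.079·k gives k* = (0.33/0.079)^(1/0.56) ≈ 12.8448.
MPK = 0.44·12.8448^(-0.56) ≈ 0.1053.
MPK > n+g+δ = 0.079, so the economy is dynamically efficient (under-saving).

dynamically efficient; MPK ≈ 0.105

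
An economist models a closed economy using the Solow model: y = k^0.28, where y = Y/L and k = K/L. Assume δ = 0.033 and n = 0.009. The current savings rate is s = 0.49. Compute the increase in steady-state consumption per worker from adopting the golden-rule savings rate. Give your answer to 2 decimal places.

n + δ = 0.009 + 0.033 = 0.042.
Current steady state (s = 0.49): k* = (0.49/0.042)^(1/0.72) ≈ 30.3299, y* = 30.3299^0.28 ≈ 2.5997, c* = (1−0.49)·2.5997 ≈ 1.3258.
Setting f'(k) = n+δ gives 0.28·k^(0.28−1) = 0.042, hence k_gold = (0.28/0.042)^(1/0.72) ≈ 13.9418.
y_gold = 13.9418^0.28 ≈ 2.0913, c_gold = y_gold − 0.042·k_gold ≈ 1.5057.
Gain: Δc = 1.5057 − 1.3258 ≈ 0.1799.

Δc ≈ 0.18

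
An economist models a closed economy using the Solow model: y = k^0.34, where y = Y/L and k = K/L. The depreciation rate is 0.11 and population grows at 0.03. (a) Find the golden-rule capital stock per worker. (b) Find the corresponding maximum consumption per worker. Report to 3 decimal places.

(a) k_gold ≈ 3.836; (b) c_gold ≈ 1.042

The effective depreciation rate is n + δ = 0.03 + 0.11 = 0.14.
At the golden rule the marginal product of capital equals n+δ: 0.34·k^(0.34−1) = 0.14. Solving, k_gold = (0.34/0.14)^(1/0.66) ≈ 3.8359.
y_gold = 3.8359^0.34 ≈ 1.5795; c_gold = y_gold − 0.14·k_gold ≈ 1.0425.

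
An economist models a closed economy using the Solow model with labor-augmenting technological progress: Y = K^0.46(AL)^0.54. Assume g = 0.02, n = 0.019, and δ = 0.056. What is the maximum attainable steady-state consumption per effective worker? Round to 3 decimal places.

Capital per effective worker breaks even when investment replaces (n + g + δ)·k; here n + g + δ = 0.095.
Golden rule sets MPK = n+g+δ: 0.46·k^(0.46−1) = 0.095, so k_gold = (0.46/0.095)^(1/0.54) ≈ 18.5602.
y_gold = 18.5602^0.46 ≈ 3.8331.
c_gold = y_gold − (n+g+δ)·k_gold = 3.8331 − 0.095·18.5602 ≈ 2.0699.

c_gold ≈ 2.070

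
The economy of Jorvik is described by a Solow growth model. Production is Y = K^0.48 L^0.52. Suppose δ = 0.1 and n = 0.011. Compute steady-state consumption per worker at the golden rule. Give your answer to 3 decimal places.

n + δ = 0.011 + 0.1 = 0.111.
Setting f'(k) = n+δ gives 0.48·k^(0.48−1) = 0.111, hence k_gold = (0.48/0.111)^(1/0.52) ≈ 16.7078.
y_gold = 16.7078^0.48 ≈ 3.8637.
c_gold = y_gold − (n+δ)·k_gold = 3.8637 − 0.111·16.7078 ≈ 2.0091.

c_gold ≈ 2.009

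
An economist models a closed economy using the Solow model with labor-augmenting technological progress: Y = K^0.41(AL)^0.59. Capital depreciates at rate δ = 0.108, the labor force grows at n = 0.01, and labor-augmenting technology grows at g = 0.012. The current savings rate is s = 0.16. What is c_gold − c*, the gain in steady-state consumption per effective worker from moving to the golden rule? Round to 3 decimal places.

Break-even investment rate: n + g + δ = 0.01 + 0.012 + 0.108 = 0.13.
Current steady state (s = 0.16): k* = (0.16/0.13)^(1/0.59) ≈ 1.4218, y* = 1.4218^0.41 ≈ 1.1552, c* = (1−0.16)·1.1552 ≈ 0.9704.
Golden rule sets MPK = n+g+δ: 0.41·k^(0.41−1) = 0.13, so k_gold = (0.41/0.13)^(1/0.59) ≈ 7.0064.
y_gold = 7.0064^0.41 ≈ 2.2215, c_gold = y_gold − 0.13·k_gold ≈ 1.3107.
Gain: Δc = 1.3107 − 0.9704 ≈ 0.3403.

Δc ≈ 0.340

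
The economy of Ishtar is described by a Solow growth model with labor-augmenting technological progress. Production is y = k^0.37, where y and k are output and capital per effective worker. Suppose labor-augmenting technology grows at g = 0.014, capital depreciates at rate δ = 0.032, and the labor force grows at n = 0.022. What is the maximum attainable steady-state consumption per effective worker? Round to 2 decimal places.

Capital per effective worker breaks even when investment replaces (n + g + δ)·k; here n + g + δ = 0.068.
At the golden rule the marginal product of capital equals n+g+δ: 0.37·k^(0.37−1) = 0.068. Solving, k_gold = (0.37/0.068)^(1/0.63) ≈ 14.7152.
y_gold = 14.7152^0.37 ≈ 2.7044.
c_gold = y_gold − (n+g+δ)·k_gold = 2.7044 − 0.068·14.7152 ≈ 1.7038.

c_gold ≈ 1.70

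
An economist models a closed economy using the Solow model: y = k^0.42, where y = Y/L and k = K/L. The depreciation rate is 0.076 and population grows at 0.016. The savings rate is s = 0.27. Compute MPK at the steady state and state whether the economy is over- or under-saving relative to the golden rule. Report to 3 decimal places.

Break-even investment rate: n + δ = 0.016 + 0.076 = 0.092.
Steady-state k*: s·k^0.42 = 0.092·k gives k* = (0.27/0.092)^(1/0.58) ≈ 6.3998.
MPK = 0.42·6.3998^(-0.58) ≈ 0.1431.
MPK > n+δ = 0.092, so the economy is dynamically efficient (under-saving).

under-saving; MPK ≈ 0.143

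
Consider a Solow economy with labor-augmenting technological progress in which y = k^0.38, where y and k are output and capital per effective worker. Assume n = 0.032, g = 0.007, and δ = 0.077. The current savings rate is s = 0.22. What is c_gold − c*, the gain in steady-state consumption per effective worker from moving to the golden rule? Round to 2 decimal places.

The effective depreciation rate is n + g + δ = 0.032 + 0.007 + 0.077 = 0.116.
Current steady state (s = 0.22): k* = (0.22/0.116)^(1/0.62) ≈ 2.8076, y* = 2.8076^0.38 ≈ 1.4804, c* = (1−0.22)·1.4804 ≈ 1.1547.
Golden rule sets MPK = n+g+δ: 0.38·k^(0.38−1) = 0.116, so k_gold = (0.38/0.116)^(1/0.62) ≈ 6.7791.
y_gold = 6.7791^0.38 ≈ 2.0694, c_gold = y_gold − 0.116·k_gold ≈ 1.2830.
Gain: Δc = 1.2830 − 1.1547 ≈ 0.1284.

Δc ≈ 0.13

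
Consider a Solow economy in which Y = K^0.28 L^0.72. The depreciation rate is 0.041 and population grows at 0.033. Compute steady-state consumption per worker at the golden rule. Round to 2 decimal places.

c_gold ≈ 1.21

Capital per worker breaks even when investment replaces (n + δ)·k; here n + δ = 0.074.
Setting f'(k) = n+δ gives 0.28·k^(0.28−1) = 0.074, hence k_gold = (0.28/0.074)^(1/0.72) ≈ 6.3486.
y_gold = 6.3486^0.28 ≈ 1.6778.
c_gold = y_gold − (n+δ)·k_gold = 1.6778 − 0.074·6.3486 ≈ 1.2080.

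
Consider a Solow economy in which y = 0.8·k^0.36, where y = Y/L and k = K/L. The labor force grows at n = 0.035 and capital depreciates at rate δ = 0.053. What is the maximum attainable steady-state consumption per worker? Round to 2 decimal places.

c_gold ≈ 1.00

n + δ = 0.035 + 0.053 = 0.088.
Setting f'(k) = n+δ gives 0.36·0.8·k^(0.36−1) = 0.088, hence k_gold = (0.36·0.8/0.088)^(1/0.64) ≈ 6.3760.
y_gold = 0.8·6.3760^0.36 ≈ 1.5586.
c_gold = y_gold − (n+δ)·k_gold = 1.5586 − 0.088·6.3760 ≈ 0.9975.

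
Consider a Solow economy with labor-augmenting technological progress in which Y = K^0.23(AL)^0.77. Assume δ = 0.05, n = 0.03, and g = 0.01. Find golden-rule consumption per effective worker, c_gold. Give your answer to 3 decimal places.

n + g + δ = 0.03 + 0.01 + 0.05 = 0.09.
At the golden rule the marginal product of capital equals n+g+δ: 0.23·k^(0.23−1) = 0.09. Solving, k_gold = (0.23/0.09)^(1/0.77) ≈ 3.3822.
y_gold = 3.3822^0.23 ≈ 1.3235.
c_gold = y_gold − (n+g+δ)·k_gold = 1.3235 − 0.09·3.3822 ≈ 1.0191.

c_gold ≈ 1.019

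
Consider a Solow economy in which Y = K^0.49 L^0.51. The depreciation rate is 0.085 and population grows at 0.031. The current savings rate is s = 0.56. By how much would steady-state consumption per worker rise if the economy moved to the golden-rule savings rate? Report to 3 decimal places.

The effective depreciation rate is n + δ = 0.031 + 0.085 = 0.116.
Current steady state (s = 0.56): k* = (0.56/0.116)^(1/0.51) ≈ 21.9102, y* = 21.9102^0.49 ≈ 4.5385, c* = (1−0.56)·4.5385 ≈ 1.9970.
At the golden rule the marginal product of capital equals n+δ: 0.49·k^(0.49−1) = 0.116. Solving, k_gold = (0.49/0.116)^(1/0.51) ≈ 16.8631.
y_gold = 16.8631^0.49 ≈ 3.9921, c_gold = y_gold − 0.116·k_gold ≈ 2.0360.
Gain: Δc = 2.0360 − 1.9970 ≈ 0.0390.

Δc ≈ 0.039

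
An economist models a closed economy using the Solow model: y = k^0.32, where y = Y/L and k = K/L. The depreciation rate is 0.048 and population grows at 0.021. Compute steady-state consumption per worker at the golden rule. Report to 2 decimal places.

c_gold ≈ 1.40

n + δ = 0.021 + 0.048 = 0.069.
At the golden rule the marginal product of capital equals n+δ: 0.32·k^(0.32−1) = 0.069. Solving, k_gold = (0.32/0.069)^(1/0.68) ≈ 9.5467.
y_gold = 9.5467^0.32 ≈ 2.0585.
c_gold = y_gold − (n+δ)·k_gold = 2.0585 − 0.069·9.5467 ≈ 1.3998.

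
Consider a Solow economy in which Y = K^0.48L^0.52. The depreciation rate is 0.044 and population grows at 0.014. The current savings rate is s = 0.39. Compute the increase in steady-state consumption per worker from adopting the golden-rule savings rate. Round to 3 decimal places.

Capital per worker breaks even when investment replaces (n + δ)·k; here n + δ = 0.058.
Current steady state (s = 0.39): k* = (0.39/0.058)^(1/0.52) ≈ 39.0489, y* = 39.0489^0.48 ≈ 5.8073, c* = (1−0.39)·5.8073 ≈ 3.5424.
Maximizing c = f(k) − (n+δ)·k gives f'(k) = n+δ, i.e. 0.48·k^(0.48−1) = 0.058, so k_gold = (0.48/0.058)^(1/0.52) ≈ 58.2137.
y_gold = 58.2137^0.48 ≈ 7.0342, c_gold = y_gold − 0.058·k_gold ≈ 3.6578.
Gain: Δc = 3.6578 − 3.5424 ≈ 0.1153.

Δc ≈ 0.115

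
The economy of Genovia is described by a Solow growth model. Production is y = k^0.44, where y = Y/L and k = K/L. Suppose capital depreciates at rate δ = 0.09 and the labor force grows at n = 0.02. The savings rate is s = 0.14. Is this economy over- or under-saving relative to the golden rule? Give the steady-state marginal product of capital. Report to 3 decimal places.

Capital per worker breaks even when investment replaces (n + δ)·k; here n + δ = 0.11.
Steady-state k*: s·k^0.44 = 0.11·k gives k* = (0.14/0.11)^(1/0.56) ≈ 1.5383.
MPK = 0.44·1.5383^(-0.56) ≈ 0.3457.
MPK > n+δ = 0.11, so the economy is dynamically efficient (under-saving).

under-saving; MPK ≈ 0.346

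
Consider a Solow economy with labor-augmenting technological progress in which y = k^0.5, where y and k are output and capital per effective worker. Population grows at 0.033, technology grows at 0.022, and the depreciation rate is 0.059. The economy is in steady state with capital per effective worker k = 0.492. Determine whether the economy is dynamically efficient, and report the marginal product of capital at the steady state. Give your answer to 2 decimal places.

The effective depreciation rate is n + g + δ = 0.033 + 0.022 + 0.059 = 0.114.
MPK = 0.5·k^(0.5−1) = 0.5·0.492^(-0.5) ≈ 0.7128.
MPK > 0.114, so the economy is dynamically efficient (under-saving).

dynamically efficient; MPK ≈ 0.71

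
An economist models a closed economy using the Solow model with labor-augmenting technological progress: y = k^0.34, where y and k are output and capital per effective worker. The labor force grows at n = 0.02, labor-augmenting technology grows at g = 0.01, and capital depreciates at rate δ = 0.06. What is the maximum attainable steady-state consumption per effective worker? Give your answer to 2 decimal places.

n + g + δ = 0.02 + 0.01 + 0.06 = 0.09.
Golden rule sets MPK = n+g+δ: 0.34·k^(0.34−1) = 0.09, so k_gold = (0.34/0.09)^(1/0.66) ≈ 7.4920.
y_gold = 7.4920^0.34 ≈ 1.9832.
c_gold = y_gold − (n+g+δ)·k_gold = 1.9832 − 0.09·7.4920 ≈ 1.3089.

c_gold ≈ 1.31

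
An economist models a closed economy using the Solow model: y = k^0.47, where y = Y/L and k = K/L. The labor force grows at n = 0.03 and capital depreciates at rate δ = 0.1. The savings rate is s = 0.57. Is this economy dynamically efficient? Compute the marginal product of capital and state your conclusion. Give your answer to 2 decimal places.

dynamically inefficient; MPK ≈ 0.11

The effective depreciation rate is n + δ = 0.03 + 0.1 = 0.13.
Steady-state k*: s·k^0.47 = 0.13·k gives k* = (0.57/0.13)^(1/0.53) ≈ 16.2627.
MPK = 0.47·16.2627^(-0.53) ≈ 0.1072.
MPK < n+δ = 0.13, so the economy is dynamically inefficient (over-saving).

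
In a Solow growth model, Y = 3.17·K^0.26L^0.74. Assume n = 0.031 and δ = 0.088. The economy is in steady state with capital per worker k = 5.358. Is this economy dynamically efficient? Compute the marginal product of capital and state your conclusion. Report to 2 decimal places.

Break-even investment rate: n + δ = 0.031 + 0.088 = 0.119.
MPK = 0.26·3.17·k^(0.26−1) = 0.26·3.17·5.358^(-0.74) ≈ 0.2380.
MPK > 0.119, so the economy is dynamically efficient (under-saving).

dynamically efficient; MPK ≈ 0.24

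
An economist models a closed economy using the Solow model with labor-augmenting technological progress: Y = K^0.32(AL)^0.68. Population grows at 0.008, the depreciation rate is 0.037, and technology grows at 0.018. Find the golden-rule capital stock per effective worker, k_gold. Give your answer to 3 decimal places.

n + g + δ = 0.008 + 0.018 + 0.037 = 0.063.
Golden rule sets MPK = n+g+δ: 0.32·k^(0.32−1) = 0.063, so k_gold = (0.32/0.063)^(1/0.68) ≈ 10.9133.

k_gold ≈ 10.913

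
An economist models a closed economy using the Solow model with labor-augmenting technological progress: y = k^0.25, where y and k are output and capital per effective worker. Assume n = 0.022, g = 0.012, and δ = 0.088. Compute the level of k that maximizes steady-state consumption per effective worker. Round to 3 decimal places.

The effective depreciation rate is n + g + δ = 0.022 + 0.012 + 0.088 = 0.122.
Maximizing c = f(k) − (n+g+δ)·k gives f'(k) = n+g+δ, i.e. 0.25·k^(0.25−1) = 0.122, so k_gold = (0.25/0.122)^(1/0.75) ≈ 2.6028.

k_gold ≈ 2.603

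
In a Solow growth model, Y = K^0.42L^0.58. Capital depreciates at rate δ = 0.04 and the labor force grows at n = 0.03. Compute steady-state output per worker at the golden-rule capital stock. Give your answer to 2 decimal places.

n + δ = 0.03 + 0.04 = 0.07.
Maximizing c = f(k) − (n+δ)·k gives f'(k) = n+δ, i.e. 0.42·k^(0.42−1) = 0.07, so k_gold = (0.42/0.07)^(1/0.58) ≈ 21.9604.
Output: y_gold = k_gold^0.42 = 21.9604^0.42 ≈ 3.6601.

y_gold ≈ 3.66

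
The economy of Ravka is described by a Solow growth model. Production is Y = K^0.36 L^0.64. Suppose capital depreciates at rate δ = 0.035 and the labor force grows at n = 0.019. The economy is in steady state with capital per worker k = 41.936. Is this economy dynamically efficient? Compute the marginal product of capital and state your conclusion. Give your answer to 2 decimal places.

dynamically inefficient; MPK ≈ 0.03

n + δ = 0.019 + 0.035 = 0.054.
MPK = 0.36·k^(0.36−1) = 0.36·41.936^(-0.64) ≈ 0.0329.
MPK < 0.054, so the economy is dynamically inefficient (over-saving).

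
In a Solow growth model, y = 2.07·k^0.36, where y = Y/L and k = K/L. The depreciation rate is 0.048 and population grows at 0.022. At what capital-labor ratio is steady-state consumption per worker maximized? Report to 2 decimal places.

Capital per worker breaks even when investment replaces (n + δ)·k; here n + δ = 0.07.
At the golden rule the marginal product of capital equals n+δ: 0.36·2.07·k^(0.36−1) = 0.07. Solving, k_gold = (0.36·2.07/0.07)^(1/0.64) ≈ 40.2681.

k_gold ≈ 40.27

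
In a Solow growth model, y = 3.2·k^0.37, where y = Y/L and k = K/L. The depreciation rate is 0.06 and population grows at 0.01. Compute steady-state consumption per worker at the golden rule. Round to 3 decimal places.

Break-even investment rate: n + δ = 0.01 + 0.06 = 0.07.
At the golden rule the marginal product of capital equals n+δ: 0.37·3.2·k^(0.37−1) = 0.07. Solving, k_gold = (0.37·3.2/0.07)^(1/0.63) ≈ 89.0449.
y_gold = 3.2·89.0449^0.37 ≈ 16.8463.
c_gold = y_gold − (n+δ)·k_gold = 16.8463 − 0.07·89.0449 ≈ 10.6132.

c_gold ≈ 10.613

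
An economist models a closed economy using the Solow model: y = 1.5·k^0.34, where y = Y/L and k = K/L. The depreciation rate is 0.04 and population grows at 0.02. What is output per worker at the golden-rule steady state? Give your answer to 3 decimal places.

y_gold ≈ 4.517

Break-even investment rate: n + δ = 0.02 + 0.04 = 0.06.
Setting f'(k) = n+δ gives 0.34·1.5·k^(0.34−1) = 0.06, hence k_gold = (0.34·1.5/0.06)^(1/0.66) ≈ 25.5983.
Output: y_gold = 1.5·k_gold^0.34 = 1.5·25.5983^0.34 ≈ 4.5173.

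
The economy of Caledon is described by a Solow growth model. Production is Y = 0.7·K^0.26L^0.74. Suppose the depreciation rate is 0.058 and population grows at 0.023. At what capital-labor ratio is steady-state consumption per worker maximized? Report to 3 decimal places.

n + δ = 0.023 + 0.058 = 0.081.
At the golden rule the marginal product of capital equals n+δ: 0.26·0.7·k^(0.26−1) = 0.081. Solving, k_gold = (0.26·0.7/0.081)^(1/0.74) ≈ 2.9862.

k_gold ≈ 2.986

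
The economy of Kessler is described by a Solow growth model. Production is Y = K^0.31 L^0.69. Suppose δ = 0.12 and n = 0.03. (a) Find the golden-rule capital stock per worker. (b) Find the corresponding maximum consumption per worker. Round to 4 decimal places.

Break-even investment rate: n + δ = 0.03 + 0.12 = 0.15.
Maximizing c = f(k) − (n+δ)·k gives f'(k) = n+δ, i.e. 0.31·k^(0.31−1) = 0.15, so k_gold = (0.31/0.15)^(1/0.69) ≈ 2.8636.
y_gold = 2.8636^0.31 ≈ 1.3856; c_gold = y_gold − 0.15·k_gold ≈ 0.9561.

(a) k_gold ≈ 2.8636; (b) c_gold ≈ 0.9561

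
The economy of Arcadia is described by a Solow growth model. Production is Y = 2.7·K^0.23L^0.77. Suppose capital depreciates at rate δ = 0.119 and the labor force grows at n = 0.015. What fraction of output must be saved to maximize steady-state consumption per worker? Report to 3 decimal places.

s_gold = 0.230

n + δ = 0.015 + 0.119 = 0.134.
At the golden rule MPK = n+δ, and in any Cobb-Douglas steady state s = (n+δ)·k/y = MPK·k/y = capital's share 0.23.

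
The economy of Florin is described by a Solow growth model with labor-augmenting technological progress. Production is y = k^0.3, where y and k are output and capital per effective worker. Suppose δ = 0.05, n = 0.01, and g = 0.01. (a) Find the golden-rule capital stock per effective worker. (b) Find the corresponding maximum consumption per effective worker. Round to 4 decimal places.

(a) k_gold ≈ 7.9963; (b) c_gold ≈ 1.3061

Capital per effective worker breaks even when investment replaces (n + g + δ)·k; here n + g + δ = 0.07.
Setting f'(k) = n+g+δ gives 0.3·k^(0.3−1) = 0.07, hence k_gold = (0.3/0.07)^(1/0.7) ≈ 7.9963.
y_gold = 7.9963^0.3 ≈ 1.8658; c_gold = y_gold − 0.07·k_gold ≈ 1.3061.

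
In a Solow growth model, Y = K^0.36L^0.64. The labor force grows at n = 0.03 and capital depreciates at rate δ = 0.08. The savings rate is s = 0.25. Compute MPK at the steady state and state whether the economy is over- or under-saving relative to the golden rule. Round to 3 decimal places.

Break-even investment rate: n + δ = 0.03 + 0.08 = 0.11.
Steady-state k*: s·k^0.36 = 0.11·k gives k* = (0.25/0.11)^(1/0.64) ≈ 3.6067.
MPK = 0.36·3.6067^(-0.64) ≈ 0.1584.
MPK > n+δ = 0.11, so the economy is dynamically efficient (under-saving).

under-saving; MPK ≈ 0.158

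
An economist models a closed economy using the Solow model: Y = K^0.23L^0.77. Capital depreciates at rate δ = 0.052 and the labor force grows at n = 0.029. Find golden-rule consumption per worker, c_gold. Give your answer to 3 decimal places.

c_gold ≈ 1.052

Capital per worker breaks even when investment replaces (n + δ)·k; here n + δ = 0.081.
Maximizing c = f(k) − (n+δ)·k gives f'(k) = n+δ, i.e. 0.23·k^(0.23−1) = 0.081, so k_gold = (0.23/0.081)^(1/0.77) ≈ 3.8782.
y_gold = 3.8782^0.23 ≈ 1.3658.
c_gold = y_gold − (n+δ)·k_gold = 1.3658 − 0.081·3.8782 ≈ 1.0517.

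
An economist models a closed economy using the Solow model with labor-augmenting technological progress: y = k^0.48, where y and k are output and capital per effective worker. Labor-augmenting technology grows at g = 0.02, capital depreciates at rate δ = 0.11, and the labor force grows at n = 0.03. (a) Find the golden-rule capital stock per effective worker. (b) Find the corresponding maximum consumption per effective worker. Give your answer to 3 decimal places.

Capital per effective worker breaks even when investment replaces (n + g + δ)·k; here n + g + δ = 0.16.
At the golden rule the marginal product of capital equals n+g+δ: 0.48·k^(0.48−1) = 0.16. Solving, k_gold = (0.48/0.16)^(1/0.52) ≈ 8.2707.
y_gold = 8.2707^0.48 ≈ 2.7569; c_gold = y_gold − 0.16·k_gold ≈ 1.4336.

(a) k_gold ≈ 8.271; (b) c_gold ≈ 1.434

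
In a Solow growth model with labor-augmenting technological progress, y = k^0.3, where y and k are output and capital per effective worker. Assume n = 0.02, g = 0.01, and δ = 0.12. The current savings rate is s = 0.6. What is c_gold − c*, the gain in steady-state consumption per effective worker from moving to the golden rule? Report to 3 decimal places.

Δc ≈ 0.218

n + g + δ = 0.02 + 0.01 + 0.12 = 0.15.
Current steady state (s = 0.6): k* = (0.6/0.15)^(1/0.7) ≈ 7.2458, y* = 7.2458^0.3 ≈ 1.8114, c* = (1−0.6)·1.8114 ≈ 0.7246.
At the golden rule the marginal product of capital equals n+g+δ: 0.3·k^(0.3−1) = 0.15. Solving, k_gold = (0.3/0.15)^(1/0.7) ≈ 2.6918.
y_gold = 2.6918^0.3 ≈ 1.3459, c_gold = y_gold − 0.15·k_gold ≈ 0.9421.
Gain: Δc = 0.9421 − 0.7246 ≈ 0.2176.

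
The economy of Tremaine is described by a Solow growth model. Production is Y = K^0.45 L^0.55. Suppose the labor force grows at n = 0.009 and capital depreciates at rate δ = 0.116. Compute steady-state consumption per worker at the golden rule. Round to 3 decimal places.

c_gold ≈ 1.569

The effective depreciation rate is n + δ = 0.009 + 0.116 = 0.125.
Maximizing c = f(k) − (n+δ)·k gives f'(k) = n+δ, i.e. 0.45·k^(0.45−1) = 0.125, so k_gold = (0.45/0.125)^(1/0.55) ≈ 10.2674.
y_gold = 10.2674^0.45 ≈ 2.8520.
c_gold = y_gold − (n+δ)·k_gold = 2.8520 − 0.125·10.2674 ≈ 1.5686.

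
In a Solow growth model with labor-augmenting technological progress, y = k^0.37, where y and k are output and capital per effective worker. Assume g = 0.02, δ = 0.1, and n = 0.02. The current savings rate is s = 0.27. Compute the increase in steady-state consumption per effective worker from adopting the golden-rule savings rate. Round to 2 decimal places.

Capital per effective worker breaks even when investment replaces (n + g + δ)·k; here n + g + δ = 0.14.
Current steady state (s = 0.27): k* = (0.27/0.14)^(1/0.63) ≈ 2.8363, y* = 2.8363^0.37 ≈ 1.4707, c* = (1−0.27)·1.4707 ≈ 1.0736.
Golden rule sets MPK = n+g+δ: 0.37·k^(0.37−1) = 0.14, so k_gold = (0.37/0.14)^(1/0.63) ≈ 4.6769.
y_gold = 4.6769^0.37 ≈ 1.7696, c_gold = y_gold − 0.14·k_gold ≈ 1.1149.
Gain: Δc = 1.1149 − 1.0736 ≈ 0.0413.

Δc ≈ 0.04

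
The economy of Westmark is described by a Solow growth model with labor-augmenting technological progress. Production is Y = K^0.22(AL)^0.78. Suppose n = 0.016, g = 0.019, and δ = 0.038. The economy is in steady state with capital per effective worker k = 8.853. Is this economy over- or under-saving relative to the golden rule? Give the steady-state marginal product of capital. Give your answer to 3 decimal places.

Break-even investment rate: n + g + δ = 0.016 + 0.019 + 0.038 = 0.073.
MPK = 0.22·k^(0.22−1) = 0.22·8.853^(-0.78) ≈ 0.0402.
MPK < 0.073, so the economy is dynamically inefficient (over-saving).

over-saving; MPK ≈ 0.040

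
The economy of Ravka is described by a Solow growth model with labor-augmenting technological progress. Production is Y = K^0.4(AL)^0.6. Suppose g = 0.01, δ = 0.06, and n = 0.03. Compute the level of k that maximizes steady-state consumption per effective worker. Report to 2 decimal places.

k_gold ≈ 10.08

Capital per effective worker breaks even when investment replaces (n + g + δ)·k; here n + g + δ = 0.1.
Maximizing c = f(k) − (n+g+δ)·k gives f'(k) = n+g+δ, i.e. 0.4·k^(0.4−1) = 0.1, so k_gold = (0.4/0.1)^(1/0.6) ≈ 10.0794.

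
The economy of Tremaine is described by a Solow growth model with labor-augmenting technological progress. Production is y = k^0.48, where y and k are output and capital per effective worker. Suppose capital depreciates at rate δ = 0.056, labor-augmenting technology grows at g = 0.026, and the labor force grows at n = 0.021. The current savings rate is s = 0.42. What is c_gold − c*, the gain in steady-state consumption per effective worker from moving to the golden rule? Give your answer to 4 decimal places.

Δc ≈ 0.0301

The effective depreciation rate is n + g + δ = 0.021 + 0.026 + 0.056 = 0.103.
Current steady state (s = 0.42): k* = (0.42/0.103)^(1/0.52) ≈ 14.9235, y* = 14.9235^0.48 ≈ 3.6598, c* = (1−0.42)·3.6598 ≈ 2.1227.
Setting f'(k) = n+g+δ gives 0.48·k^(0.48−1) = 0.103, hence k_gold = (0.48/0.103)^(1/0.52) ≈ 19.2927.
y_gold = 19.2927^0.48 ≈ 4.1399, c_gold = y_gold − 0.103·k_gold ≈ 2.1527.
Gain: Δc = 2.1527 − 2.1227 ≈ 0.0301.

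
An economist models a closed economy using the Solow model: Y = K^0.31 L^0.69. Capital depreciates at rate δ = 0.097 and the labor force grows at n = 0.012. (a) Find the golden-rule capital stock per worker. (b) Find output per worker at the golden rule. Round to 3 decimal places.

Capital per worker breaks even when investment replaces (n + δ)·k; here n + δ = 0.109.
Golden rule sets MPK = n+δ: 0.31·k^(0.31−1) = 0.109, so k_gold = (0.31/0.109)^(1/0.69) ≈ 4.5486.
y_gold = 4.5486^0.31 ≈ 1.5993.

(a) k_gold ≈ 4.549; (b) y_gold ≈ 1.599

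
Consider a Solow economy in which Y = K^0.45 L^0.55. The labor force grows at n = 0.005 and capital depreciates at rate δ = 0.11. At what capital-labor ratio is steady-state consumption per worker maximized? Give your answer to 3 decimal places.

Break-even investment rate: n + δ = 0.005 + 0.11 = 0.115.
Setting f'(k) = n+δ gives 0.45·k^(0.45−1) = 0.115, hence k_gold = (0.45/0.115)^(1/0.55) ≈ 11.9481.

k_gold ≈ 11.948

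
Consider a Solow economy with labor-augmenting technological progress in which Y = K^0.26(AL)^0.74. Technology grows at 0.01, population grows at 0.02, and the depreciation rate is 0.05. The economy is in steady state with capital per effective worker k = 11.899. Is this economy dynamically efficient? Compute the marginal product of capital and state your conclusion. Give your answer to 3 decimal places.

The effective depreciation rate is n + g + δ = 0.02 + 0.01 + 0.05 = 0.08.
MPK = 0.26·k^(0.26−1) = 0.26·11.899^(-0.74) ≈ 0.0416.
MPK < 0.08, so the economy is dynamically inefficient (over-saving).

dynamically inefficient; MPK ≈ 0.042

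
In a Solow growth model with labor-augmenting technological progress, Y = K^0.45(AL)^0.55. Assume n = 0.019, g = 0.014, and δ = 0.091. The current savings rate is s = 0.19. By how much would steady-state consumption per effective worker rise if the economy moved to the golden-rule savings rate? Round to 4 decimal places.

Δc ≈ 0.4305

Capital per effective worker breaks even when investment replaces (n + g + δ)·k; here n + g + δ = 0.124.
Current steady state (s = 0.19): k* = (0.19/0.124)^(1/0.55) ≈ 2.1725, y* = 2.1725^0.45 ≈ 1.4179, c* = (1−0.19)·1.4179 ≈ 1.1485.
At the golden rule the marginal product of capital equals n+g+δ: 0.45·k^(0.45−1) = 0.124. Solving, k_gold = (0.45/0.124)^(1/0.55) ≈ 10.4184.
y_gold = 10.4184^0.45 ≈ 2.8709, c_gold = y_gold − 0.124·k_gold ≈ 1.5790.
Gain: Δc = 1.5790 − 1.1485 ≈ 0.4305.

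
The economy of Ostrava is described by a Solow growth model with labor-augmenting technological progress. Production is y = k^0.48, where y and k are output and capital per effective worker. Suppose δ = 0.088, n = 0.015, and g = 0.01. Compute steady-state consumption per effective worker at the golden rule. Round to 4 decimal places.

n + g + δ = 0.015 + 0.01 + 0.088 = 0.113.
Golden rule sets MPK = n+g+δ: 0.48·k^(0.48−1) = 0.113, so k_gold = (0.48/0.113)^(1/0.52) ≈ 16.1438.
y_gold = 16.1438^0.48 ≈ 3.8005.
c_gold = y_gold − (n+g+δ)·k_gold = 3.8005 − 0.113·16.1438 ≈ 1.9763.

c_gold ≈ 1.9763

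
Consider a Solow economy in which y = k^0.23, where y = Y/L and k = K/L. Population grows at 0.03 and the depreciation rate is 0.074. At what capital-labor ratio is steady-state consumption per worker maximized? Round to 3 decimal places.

k_gold ≈ 2.803

The effective depreciation rate is n + δ = 0.03 + 0.074 = 0.104.
Setting f'(k) = n+δ gives 0.23·k^(0.23−1) = 0.104, hence k_gold = (0.23/0.104)^(1/0.77) ≈ 2.8032.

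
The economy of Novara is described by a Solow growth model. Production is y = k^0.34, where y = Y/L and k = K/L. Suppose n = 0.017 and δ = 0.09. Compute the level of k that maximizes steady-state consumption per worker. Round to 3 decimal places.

k_gold ≈ 5.764

Capital per worker breaks even when investment replaces (n + δ)·k; here n + δ = 0.107.
Golden rule sets MPK = n+δ: 0.34·k^(0.34−1) = 0.107, so k_gold = (0.34/0.107)^(1/0.66) ≈ 5.7643.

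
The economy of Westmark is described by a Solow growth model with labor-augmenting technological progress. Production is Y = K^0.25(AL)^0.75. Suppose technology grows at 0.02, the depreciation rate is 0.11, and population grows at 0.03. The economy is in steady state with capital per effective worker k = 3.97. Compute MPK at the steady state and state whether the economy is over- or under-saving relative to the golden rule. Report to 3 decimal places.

over-saving; MPK ≈ 0.089

n + g + δ = 0.03 + 0.02 + 0.11 = 0.16.
MPK = 0.25·k^(0.25−1) = 0.25·3.97^(-0.75) ≈ 0.0889.
MPK < 0.16, so the economy is dynamically inefficient (over-saving).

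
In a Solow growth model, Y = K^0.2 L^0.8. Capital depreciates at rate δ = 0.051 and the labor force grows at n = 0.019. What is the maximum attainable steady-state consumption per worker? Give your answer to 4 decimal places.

c_gold ≈ 1.0401

Capital per worker breaks even when investment replaces (n + δ)·k; here n + δ = 0.07.
At the golden rule the marginal product of capital equals n+δ: 0.2·k^(0.2−1) = 0.07. Solving, k_gold = (0.2/0.07)^(1/0.8) ≈ 3.7146.
y_gold = 3.7146^0.2 ≈ 1.3001.
c_gold = y_gold − (n+δ)·k_gold = 1.3001 − 0.07·3.7146 ≈ 1.0401.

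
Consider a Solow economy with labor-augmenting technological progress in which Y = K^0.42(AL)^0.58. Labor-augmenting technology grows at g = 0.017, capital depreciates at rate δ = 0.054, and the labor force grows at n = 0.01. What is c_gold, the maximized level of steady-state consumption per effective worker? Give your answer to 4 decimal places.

c_gold ≈ 1.9099

n + g + δ = 0.01 + 0.017 + 0.054 = 0.081.
At the golden rule the marginal product of capital equals n+g+δ: 0.42·k^(0.42−1) = 0.081. Solving, k_gold = (0.42/0.081)^(1/0.58) ≈ 17.0747.
y_gold = 17.0747^0.42 ≈ 3.2930.
c_gold = y_gold − (n+g+δ)·k_gold = 3.2930 − 0.081·17.0747 ≈ 1.9099.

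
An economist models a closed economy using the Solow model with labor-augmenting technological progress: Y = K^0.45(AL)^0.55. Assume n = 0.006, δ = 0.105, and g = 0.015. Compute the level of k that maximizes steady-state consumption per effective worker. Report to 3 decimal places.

n + g + δ = 0.006 + 0.015 + 0.105 = 0.126.
Setting f'(k) = n+g+δ gives 0.45·k^(0.45−1) = 0.126, hence k_gold = (0.45/0.126)^(1/0.55) ≈ 10.1197.

k_gold ≈ 10.120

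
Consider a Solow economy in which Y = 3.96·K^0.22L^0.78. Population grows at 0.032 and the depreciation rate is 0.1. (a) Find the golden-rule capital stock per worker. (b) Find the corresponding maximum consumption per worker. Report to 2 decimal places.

(a) k_gold ≈ 11.24; (b) c_gold ≈ 5.26

n + δ = 0.032 + 0.1 = 0.132.
Setting f'(k) = n+δ gives 0.22·3.96·k^(0.22−1) = 0.132, hence k_gold = (0.22·3.96/0.132)^(1/0.78) ≈ 11.2382.
y_gold = 3.96·11.2382^0.22 ≈ 6.7429; c_gold = y_gold − 0.132·k_gold ≈ 5.2595.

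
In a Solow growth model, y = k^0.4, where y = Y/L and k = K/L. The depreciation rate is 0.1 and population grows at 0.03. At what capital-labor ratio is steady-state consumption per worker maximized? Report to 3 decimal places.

k_gold ≈ 6.509

The effective depreciation rate is n + δ = 0.03 + 0.1 = 0.13.
Setting f'(k) = n+δ gives 0.4·k^(0.4−1) = 0.13, hence k_gold = (0.4/0.13)^(1/0.6) ≈ 6.5092.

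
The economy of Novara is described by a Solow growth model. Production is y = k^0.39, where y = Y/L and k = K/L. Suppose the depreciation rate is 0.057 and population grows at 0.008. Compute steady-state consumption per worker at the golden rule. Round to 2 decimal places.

c_gold ≈ 1.92

n + δ = 0.008 + 0.057 = 0.065.
Golden rule sets MPK = n+δ: 0.39·k^(0.39−1) = 0.065, so k_gold = (0.39/0.065)^(1/0.61) ≈ 18.8650.
y_gold = 18.8650^0.39 ≈ 3.1442.
c_gold = y_gold − (n+δ)·k_gold = 3.1442 − 0.065·18.8650 ≈ 1.9179.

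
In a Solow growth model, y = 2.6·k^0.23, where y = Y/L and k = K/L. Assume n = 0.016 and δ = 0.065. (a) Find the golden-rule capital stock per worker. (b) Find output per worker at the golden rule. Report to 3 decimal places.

(a) k_gold ≈ 13.414; (b) y_gold ≈ 4.724

The effective depreciation rate is n + δ = 0.016 + 0.065 = 0.081.
Golden rule sets MPK = n+δ: 0.23·2.6·k^(0.23−1) = 0.081, so k_gold = (0.23·2.6/0.081)^(1/0.77) ≈ 13.4139.
y_gold = 2.6·13.4139^0.23 ≈ 4.7240.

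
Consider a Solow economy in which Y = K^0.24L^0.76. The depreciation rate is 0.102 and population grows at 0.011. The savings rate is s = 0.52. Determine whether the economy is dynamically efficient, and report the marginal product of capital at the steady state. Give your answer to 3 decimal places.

The effective depreciation rate is n + δ = 0.011 + 0.102 = 0.113.
Steady-state k*: s·k^0.24 = 0.113·k gives k* = (0.52/0.113)^(1/0.76) ≈ 7.4519.
MPK = 0.24·7.4519^(-0.76) ≈ 0.0522.
MPK < n+δ = 0.113, so the economy is dynamically inefficient (over-saving).

dynamically inefficient; MPK ≈ 0.052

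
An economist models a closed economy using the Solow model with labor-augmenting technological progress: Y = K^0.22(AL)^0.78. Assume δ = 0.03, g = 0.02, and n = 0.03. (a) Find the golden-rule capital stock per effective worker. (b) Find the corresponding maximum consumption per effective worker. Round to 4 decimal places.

(a) k_gold ≈ 3.6580; (b) c_gold ≈ 1.0375

n + g + δ = 0.03 + 0.02 + 0.03 = 0.08.
At the golden rule the marginal product of capital equals n+g+δ: 0.22·k^(0.22−1) = 0.08. Solving, k_gold = (0.22/0.08)^(1/0.78) ≈ 3.6580.
y_gold = 3.6580^0.22 ≈ 1.3302; c_gold = y_gold − 0.08·k_gold ≈ 1.0375.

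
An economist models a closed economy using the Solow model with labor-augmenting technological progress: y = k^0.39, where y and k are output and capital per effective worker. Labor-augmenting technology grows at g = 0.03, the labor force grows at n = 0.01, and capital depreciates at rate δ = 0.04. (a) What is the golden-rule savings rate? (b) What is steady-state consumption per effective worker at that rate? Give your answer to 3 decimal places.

n + g + δ = 0.01 + 0.03 + 0.04 = 0.08.
For Cobb-Douglas, s_gold equals capital's share: s_gold = 0.39.
Setting f'(k) = n+g+δ gives 0.39·k^(0.39−1) = 0.08, hence k_gold = (0.39/0.08)^(1/0.61) ≈ 13.4223.
y_gold = 13.4223^0.39 ≈ 2.7533; c_gold = (1−0.39)·y_gold ≈ 1.6795.

(a) s_gold = 0.390; (b) c_gold ≈ 1.680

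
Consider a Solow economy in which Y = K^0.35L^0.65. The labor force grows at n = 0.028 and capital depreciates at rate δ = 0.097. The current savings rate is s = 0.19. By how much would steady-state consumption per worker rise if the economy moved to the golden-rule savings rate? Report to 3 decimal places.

Break-even investment rate: n + δ = 0.028 + 0.097 = 0.125.
Current steady state (s = 0.19): k* = (0.19/0.125)^(1/0.65) ≈ 1.9044, y* = 1.9044^0.35 ≈ 1.2529, c* = (1−0.19)·1.2529 ≈ 1.0148.
Maximizing c = f(k) − (n+δ)·k gives f'(k) = n+δ, i.e. 0.35·k^(0.35−1) = 0.125, so k_gold = (0.35/0.125)^(1/0.65) ≈ 4.8746.
y_gold = 4.8746^0.35 ≈ 1.7409, c_gold = y_gold − 0.125·k_gold ≈ 1.1316.
Gain: Δc = 1.1316 − 1.0148 ≈ 0.1167.

Δc ≈ 0.117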